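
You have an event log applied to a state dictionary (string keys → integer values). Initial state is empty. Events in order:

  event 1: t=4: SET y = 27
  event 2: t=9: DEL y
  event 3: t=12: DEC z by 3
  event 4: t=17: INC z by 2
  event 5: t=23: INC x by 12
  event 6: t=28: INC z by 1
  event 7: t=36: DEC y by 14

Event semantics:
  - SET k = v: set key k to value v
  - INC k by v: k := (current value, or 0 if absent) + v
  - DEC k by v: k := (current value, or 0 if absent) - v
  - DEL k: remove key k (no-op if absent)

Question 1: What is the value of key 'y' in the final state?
Answer: -14

Derivation:
Track key 'y' through all 7 events:
  event 1 (t=4: SET y = 27): y (absent) -> 27
  event 2 (t=9: DEL y): y 27 -> (absent)
  event 3 (t=12: DEC z by 3): y unchanged
  event 4 (t=17: INC z by 2): y unchanged
  event 5 (t=23: INC x by 12): y unchanged
  event 6 (t=28: INC z by 1): y unchanged
  event 7 (t=36: DEC y by 14): y (absent) -> -14
Final: y = -14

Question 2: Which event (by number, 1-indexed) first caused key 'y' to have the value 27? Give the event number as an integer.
Looking for first event where y becomes 27:
  event 1: y (absent) -> 27  <-- first match

Answer: 1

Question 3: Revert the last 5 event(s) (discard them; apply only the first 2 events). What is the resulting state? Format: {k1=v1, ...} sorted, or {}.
Keep first 2 events (discard last 5):
  after event 1 (t=4: SET y = 27): {y=27}
  after event 2 (t=9: DEL y): {}

Answer: {}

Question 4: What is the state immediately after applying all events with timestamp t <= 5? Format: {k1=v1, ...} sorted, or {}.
Answer: {y=27}

Derivation:
Apply events with t <= 5 (1 events):
  after event 1 (t=4: SET y = 27): {y=27}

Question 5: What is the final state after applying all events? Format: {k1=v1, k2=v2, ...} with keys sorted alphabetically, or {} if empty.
  after event 1 (t=4: SET y = 27): {y=27}
  after event 2 (t=9: DEL y): {}
  after event 3 (t=12: DEC z by 3): {z=-3}
  after event 4 (t=17: INC z by 2): {z=-1}
  after event 5 (t=23: INC x by 12): {x=12, z=-1}
  after event 6 (t=28: INC z by 1): {x=12, z=0}
  after event 7 (t=36: DEC y by 14): {x=12, y=-14, z=0}

Answer: {x=12, y=-14, z=0}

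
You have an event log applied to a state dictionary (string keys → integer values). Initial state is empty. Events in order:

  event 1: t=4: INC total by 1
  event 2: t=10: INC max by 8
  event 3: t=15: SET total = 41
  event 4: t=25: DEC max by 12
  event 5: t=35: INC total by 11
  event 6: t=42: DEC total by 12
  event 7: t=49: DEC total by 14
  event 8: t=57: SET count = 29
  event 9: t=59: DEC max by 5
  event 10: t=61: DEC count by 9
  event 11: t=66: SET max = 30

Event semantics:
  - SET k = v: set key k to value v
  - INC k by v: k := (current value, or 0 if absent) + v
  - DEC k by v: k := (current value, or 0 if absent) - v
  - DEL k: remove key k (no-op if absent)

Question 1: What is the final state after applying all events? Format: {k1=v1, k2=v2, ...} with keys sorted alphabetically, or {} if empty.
  after event 1 (t=4: INC total by 1): {total=1}
  after event 2 (t=10: INC max by 8): {max=8, total=1}
  after event 3 (t=15: SET total = 41): {max=8, total=41}
  after event 4 (t=25: DEC max by 12): {max=-4, total=41}
  after event 5 (t=35: INC total by 11): {max=-4, total=52}
  after event 6 (t=42: DEC total by 12): {max=-4, total=40}
  after event 7 (t=49: DEC total by 14): {max=-4, total=26}
  after event 8 (t=57: SET count = 29): {count=29, max=-4, total=26}
  after event 9 (t=59: DEC max by 5): {count=29, max=-9, total=26}
  after event 10 (t=61: DEC count by 9): {count=20, max=-9, total=26}
  after event 11 (t=66: SET max = 30): {count=20, max=30, total=26}

Answer: {count=20, max=30, total=26}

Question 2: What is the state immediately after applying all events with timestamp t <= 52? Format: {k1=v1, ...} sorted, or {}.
Answer: {max=-4, total=26}

Derivation:
Apply events with t <= 52 (7 events):
  after event 1 (t=4: INC total by 1): {total=1}
  after event 2 (t=10: INC max by 8): {max=8, total=1}
  after event 3 (t=15: SET total = 41): {max=8, total=41}
  after event 4 (t=25: DEC max by 12): {max=-4, total=41}
  after event 5 (t=35: INC total by 11): {max=-4, total=52}
  after event 6 (t=42: DEC total by 12): {max=-4, total=40}
  after event 7 (t=49: DEC total by 14): {max=-4, total=26}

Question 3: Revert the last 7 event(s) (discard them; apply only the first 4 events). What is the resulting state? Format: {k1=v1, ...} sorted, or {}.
Answer: {max=-4, total=41}

Derivation:
Keep first 4 events (discard last 7):
  after event 1 (t=4: INC total by 1): {total=1}
  after event 2 (t=10: INC max by 8): {max=8, total=1}
  after event 3 (t=15: SET total = 41): {max=8, total=41}
  after event 4 (t=25: DEC max by 12): {max=-4, total=41}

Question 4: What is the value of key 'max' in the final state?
Answer: 30

Derivation:
Track key 'max' through all 11 events:
  event 1 (t=4: INC total by 1): max unchanged
  event 2 (t=10: INC max by 8): max (absent) -> 8
  event 3 (t=15: SET total = 41): max unchanged
  event 4 (t=25: DEC max by 12): max 8 -> -4
  event 5 (t=35: INC total by 11): max unchanged
  event 6 (t=42: DEC total by 12): max unchanged
  event 7 (t=49: DEC total by 14): max unchanged
  event 8 (t=57: SET count = 29): max unchanged
  event 9 (t=59: DEC max by 5): max -4 -> -9
  event 10 (t=61: DEC count by 9): max unchanged
  event 11 (t=66: SET max = 30): max -9 -> 30
Final: max = 30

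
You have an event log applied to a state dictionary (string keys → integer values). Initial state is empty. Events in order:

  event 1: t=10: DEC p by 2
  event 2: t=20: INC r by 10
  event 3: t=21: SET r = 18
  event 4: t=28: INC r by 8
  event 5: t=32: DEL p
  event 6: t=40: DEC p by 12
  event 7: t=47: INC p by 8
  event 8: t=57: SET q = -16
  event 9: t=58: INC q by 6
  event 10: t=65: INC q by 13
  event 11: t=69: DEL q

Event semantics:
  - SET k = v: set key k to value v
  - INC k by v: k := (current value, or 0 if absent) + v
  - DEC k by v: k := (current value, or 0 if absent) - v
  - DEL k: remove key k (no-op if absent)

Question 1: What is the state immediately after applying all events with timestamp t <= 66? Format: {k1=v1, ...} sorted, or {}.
Apply events with t <= 66 (10 events):
  after event 1 (t=10: DEC p by 2): {p=-2}
  after event 2 (t=20: INC r by 10): {p=-2, r=10}
  after event 3 (t=21: SET r = 18): {p=-2, r=18}
  after event 4 (t=28: INC r by 8): {p=-2, r=26}
  after event 5 (t=32: DEL p): {r=26}
  after event 6 (t=40: DEC p by 12): {p=-12, r=26}
  after event 7 (t=47: INC p by 8): {p=-4, r=26}
  after event 8 (t=57: SET q = -16): {p=-4, q=-16, r=26}
  after event 9 (t=58: INC q by 6): {p=-4, q=-10, r=26}
  after event 10 (t=65: INC q by 13): {p=-4, q=3, r=26}

Answer: {p=-4, q=3, r=26}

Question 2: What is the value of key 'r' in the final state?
Track key 'r' through all 11 events:
  event 1 (t=10: DEC p by 2): r unchanged
  event 2 (t=20: INC r by 10): r (absent) -> 10
  event 3 (t=21: SET r = 18): r 10 -> 18
  event 4 (t=28: INC r by 8): r 18 -> 26
  event 5 (t=32: DEL p): r unchanged
  event 6 (t=40: DEC p by 12): r unchanged
  event 7 (t=47: INC p by 8): r unchanged
  event 8 (t=57: SET q = -16): r unchanged
  event 9 (t=58: INC q by 6): r unchanged
  event 10 (t=65: INC q by 13): r unchanged
  event 11 (t=69: DEL q): r unchanged
Final: r = 26

Answer: 26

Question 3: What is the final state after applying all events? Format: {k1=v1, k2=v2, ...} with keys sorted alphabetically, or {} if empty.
Answer: {p=-4, r=26}

Derivation:
  after event 1 (t=10: DEC p by 2): {p=-2}
  after event 2 (t=20: INC r by 10): {p=-2, r=10}
  after event 3 (t=21: SET r = 18): {p=-2, r=18}
  after event 4 (t=28: INC r by 8): {p=-2, r=26}
  after event 5 (t=32: DEL p): {r=26}
  after event 6 (t=40: DEC p by 12): {p=-12, r=26}
  after event 7 (t=47: INC p by 8): {p=-4, r=26}
  after event 8 (t=57: SET q = -16): {p=-4, q=-16, r=26}
  after event 9 (t=58: INC q by 6): {p=-4, q=-10, r=26}
  after event 10 (t=65: INC q by 13): {p=-4, q=3, r=26}
  after event 11 (t=69: DEL q): {p=-4, r=26}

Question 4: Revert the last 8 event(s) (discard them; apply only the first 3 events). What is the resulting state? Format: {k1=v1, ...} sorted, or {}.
Answer: {p=-2, r=18}

Derivation:
Keep first 3 events (discard last 8):
  after event 1 (t=10: DEC p by 2): {p=-2}
  after event 2 (t=20: INC r by 10): {p=-2, r=10}
  after event 3 (t=21: SET r = 18): {p=-2, r=18}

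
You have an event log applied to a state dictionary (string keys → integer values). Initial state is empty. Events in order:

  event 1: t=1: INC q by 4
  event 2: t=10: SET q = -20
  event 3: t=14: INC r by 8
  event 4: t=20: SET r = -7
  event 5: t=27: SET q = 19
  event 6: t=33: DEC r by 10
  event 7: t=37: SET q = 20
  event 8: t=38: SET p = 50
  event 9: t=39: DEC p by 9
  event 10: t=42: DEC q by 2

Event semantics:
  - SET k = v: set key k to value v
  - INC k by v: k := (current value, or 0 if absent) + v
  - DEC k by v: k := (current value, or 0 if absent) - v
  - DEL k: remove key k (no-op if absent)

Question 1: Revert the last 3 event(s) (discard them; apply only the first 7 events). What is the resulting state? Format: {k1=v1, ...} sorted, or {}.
Keep first 7 events (discard last 3):
  after event 1 (t=1: INC q by 4): {q=4}
  after event 2 (t=10: SET q = -20): {q=-20}
  after event 3 (t=14: INC r by 8): {q=-20, r=8}
  after event 4 (t=20: SET r = -7): {q=-20, r=-7}
  after event 5 (t=27: SET q = 19): {q=19, r=-7}
  after event 6 (t=33: DEC r by 10): {q=19, r=-17}
  after event 7 (t=37: SET q = 20): {q=20, r=-17}

Answer: {q=20, r=-17}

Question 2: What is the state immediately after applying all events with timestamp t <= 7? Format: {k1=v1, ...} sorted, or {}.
Answer: {q=4}

Derivation:
Apply events with t <= 7 (1 events):
  after event 1 (t=1: INC q by 4): {q=4}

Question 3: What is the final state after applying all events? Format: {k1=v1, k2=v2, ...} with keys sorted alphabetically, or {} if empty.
Answer: {p=41, q=18, r=-17}

Derivation:
  after event 1 (t=1: INC q by 4): {q=4}
  after event 2 (t=10: SET q = -20): {q=-20}
  after event 3 (t=14: INC r by 8): {q=-20, r=8}
  after event 4 (t=20: SET r = -7): {q=-20, r=-7}
  after event 5 (t=27: SET q = 19): {q=19, r=-7}
  after event 6 (t=33: DEC r by 10): {q=19, r=-17}
  after event 7 (t=37: SET q = 20): {q=20, r=-17}
  after event 8 (t=38: SET p = 50): {p=50, q=20, r=-17}
  after event 9 (t=39: DEC p by 9): {p=41, q=20, r=-17}
  after event 10 (t=42: DEC q by 2): {p=41, q=18, r=-17}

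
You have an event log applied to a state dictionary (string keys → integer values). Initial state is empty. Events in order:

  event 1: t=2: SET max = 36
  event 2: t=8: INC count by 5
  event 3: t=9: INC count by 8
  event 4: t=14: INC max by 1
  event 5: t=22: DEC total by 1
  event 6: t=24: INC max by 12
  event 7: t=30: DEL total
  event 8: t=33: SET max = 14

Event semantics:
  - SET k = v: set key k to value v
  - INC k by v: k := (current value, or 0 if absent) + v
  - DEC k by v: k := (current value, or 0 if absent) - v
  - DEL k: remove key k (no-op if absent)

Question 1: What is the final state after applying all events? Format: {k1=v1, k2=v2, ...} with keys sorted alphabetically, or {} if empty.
Answer: {count=13, max=14}

Derivation:
  after event 1 (t=2: SET max = 36): {max=36}
  after event 2 (t=8: INC count by 5): {count=5, max=36}
  after event 3 (t=9: INC count by 8): {count=13, max=36}
  after event 4 (t=14: INC max by 1): {count=13, max=37}
  after event 5 (t=22: DEC total by 1): {count=13, max=37, total=-1}
  after event 6 (t=24: INC max by 12): {count=13, max=49, total=-1}
  after event 7 (t=30: DEL total): {count=13, max=49}
  after event 8 (t=33: SET max = 14): {count=13, max=14}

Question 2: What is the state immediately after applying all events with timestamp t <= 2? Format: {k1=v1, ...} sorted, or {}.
Answer: {max=36}

Derivation:
Apply events with t <= 2 (1 events):
  after event 1 (t=2: SET max = 36): {max=36}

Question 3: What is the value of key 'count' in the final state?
Track key 'count' through all 8 events:
  event 1 (t=2: SET max = 36): count unchanged
  event 2 (t=8: INC count by 5): count (absent) -> 5
  event 3 (t=9: INC count by 8): count 5 -> 13
  event 4 (t=14: INC max by 1): count unchanged
  event 5 (t=22: DEC total by 1): count unchanged
  event 6 (t=24: INC max by 12): count unchanged
  event 7 (t=30: DEL total): count unchanged
  event 8 (t=33: SET max = 14): count unchanged
Final: count = 13

Answer: 13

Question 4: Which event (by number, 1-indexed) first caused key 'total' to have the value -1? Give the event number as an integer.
Looking for first event where total becomes -1:
  event 5: total (absent) -> -1  <-- first match

Answer: 5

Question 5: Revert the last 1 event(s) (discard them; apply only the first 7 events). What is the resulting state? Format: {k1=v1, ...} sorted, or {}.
Answer: {count=13, max=49}

Derivation:
Keep first 7 events (discard last 1):
  after event 1 (t=2: SET max = 36): {max=36}
  after event 2 (t=8: INC count by 5): {count=5, max=36}
  after event 3 (t=9: INC count by 8): {count=13, max=36}
  after event 4 (t=14: INC max by 1): {count=13, max=37}
  after event 5 (t=22: DEC total by 1): {count=13, max=37, total=-1}
  after event 6 (t=24: INC max by 12): {count=13, max=49, total=-1}
  after event 7 (t=30: DEL total): {count=13, max=49}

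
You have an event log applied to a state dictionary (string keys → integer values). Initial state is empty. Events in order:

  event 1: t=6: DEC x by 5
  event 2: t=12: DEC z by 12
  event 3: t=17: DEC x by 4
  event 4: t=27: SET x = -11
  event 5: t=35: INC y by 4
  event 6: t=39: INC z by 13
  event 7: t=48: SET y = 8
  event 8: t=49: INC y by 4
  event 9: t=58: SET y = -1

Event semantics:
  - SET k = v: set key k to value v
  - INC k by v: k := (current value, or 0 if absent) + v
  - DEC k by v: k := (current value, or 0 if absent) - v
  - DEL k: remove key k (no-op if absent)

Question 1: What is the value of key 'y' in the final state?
Track key 'y' through all 9 events:
  event 1 (t=6: DEC x by 5): y unchanged
  event 2 (t=12: DEC z by 12): y unchanged
  event 3 (t=17: DEC x by 4): y unchanged
  event 4 (t=27: SET x = -11): y unchanged
  event 5 (t=35: INC y by 4): y (absent) -> 4
  event 6 (t=39: INC z by 13): y unchanged
  event 7 (t=48: SET y = 8): y 4 -> 8
  event 8 (t=49: INC y by 4): y 8 -> 12
  event 9 (t=58: SET y = -1): y 12 -> -1
Final: y = -1

Answer: -1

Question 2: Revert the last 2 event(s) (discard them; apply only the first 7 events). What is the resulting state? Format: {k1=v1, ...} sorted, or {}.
Keep first 7 events (discard last 2):
  after event 1 (t=6: DEC x by 5): {x=-5}
  after event 2 (t=12: DEC z by 12): {x=-5, z=-12}
  after event 3 (t=17: DEC x by 4): {x=-9, z=-12}
  after event 4 (t=27: SET x = -11): {x=-11, z=-12}
  after event 5 (t=35: INC y by 4): {x=-11, y=4, z=-12}
  after event 6 (t=39: INC z by 13): {x=-11, y=4, z=1}
  after event 7 (t=48: SET y = 8): {x=-11, y=8, z=1}

Answer: {x=-11, y=8, z=1}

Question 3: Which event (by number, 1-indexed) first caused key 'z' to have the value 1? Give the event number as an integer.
Answer: 6

Derivation:
Looking for first event where z becomes 1:
  event 2: z = -12
  event 3: z = -12
  event 4: z = -12
  event 5: z = -12
  event 6: z -12 -> 1  <-- first match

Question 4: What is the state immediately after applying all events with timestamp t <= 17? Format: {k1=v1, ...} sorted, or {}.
Answer: {x=-9, z=-12}

Derivation:
Apply events with t <= 17 (3 events):
  after event 1 (t=6: DEC x by 5): {x=-5}
  after event 2 (t=12: DEC z by 12): {x=-5, z=-12}
  after event 3 (t=17: DEC x by 4): {x=-9, z=-12}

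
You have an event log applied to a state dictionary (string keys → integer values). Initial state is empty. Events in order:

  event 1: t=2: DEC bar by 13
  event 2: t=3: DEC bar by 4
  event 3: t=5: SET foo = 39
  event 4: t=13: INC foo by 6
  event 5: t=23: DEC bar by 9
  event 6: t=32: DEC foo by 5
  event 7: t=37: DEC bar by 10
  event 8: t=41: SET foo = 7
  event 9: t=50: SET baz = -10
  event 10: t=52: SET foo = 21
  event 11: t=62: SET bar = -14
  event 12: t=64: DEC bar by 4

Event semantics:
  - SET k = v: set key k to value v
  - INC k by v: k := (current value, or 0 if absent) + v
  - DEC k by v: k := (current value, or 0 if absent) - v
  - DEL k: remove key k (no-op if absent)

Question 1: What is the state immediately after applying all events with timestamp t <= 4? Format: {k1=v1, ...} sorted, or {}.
Answer: {bar=-17}

Derivation:
Apply events with t <= 4 (2 events):
  after event 1 (t=2: DEC bar by 13): {bar=-13}
  after event 2 (t=3: DEC bar by 4): {bar=-17}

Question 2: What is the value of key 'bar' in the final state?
Answer: -18

Derivation:
Track key 'bar' through all 12 events:
  event 1 (t=2: DEC bar by 13): bar (absent) -> -13
  event 2 (t=3: DEC bar by 4): bar -13 -> -17
  event 3 (t=5: SET foo = 39): bar unchanged
  event 4 (t=13: INC foo by 6): bar unchanged
  event 5 (t=23: DEC bar by 9): bar -17 -> -26
  event 6 (t=32: DEC foo by 5): bar unchanged
  event 7 (t=37: DEC bar by 10): bar -26 -> -36
  event 8 (t=41: SET foo = 7): bar unchanged
  event 9 (t=50: SET baz = -10): bar unchanged
  event 10 (t=52: SET foo = 21): bar unchanged
  event 11 (t=62: SET bar = -14): bar -36 -> -14
  event 12 (t=64: DEC bar by 4): bar -14 -> -18
Final: bar = -18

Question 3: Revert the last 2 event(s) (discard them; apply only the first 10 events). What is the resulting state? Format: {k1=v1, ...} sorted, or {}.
Answer: {bar=-36, baz=-10, foo=21}

Derivation:
Keep first 10 events (discard last 2):
  after event 1 (t=2: DEC bar by 13): {bar=-13}
  after event 2 (t=3: DEC bar by 4): {bar=-17}
  after event 3 (t=5: SET foo = 39): {bar=-17, foo=39}
  after event 4 (t=13: INC foo by 6): {bar=-17, foo=45}
  after event 5 (t=23: DEC bar by 9): {bar=-26, foo=45}
  after event 6 (t=32: DEC foo by 5): {bar=-26, foo=40}
  after event 7 (t=37: DEC bar by 10): {bar=-36, foo=40}
  after event 8 (t=41: SET foo = 7): {bar=-36, foo=7}
  after event 9 (t=50: SET baz = -10): {bar=-36, baz=-10, foo=7}
  after event 10 (t=52: SET foo = 21): {bar=-36, baz=-10, foo=21}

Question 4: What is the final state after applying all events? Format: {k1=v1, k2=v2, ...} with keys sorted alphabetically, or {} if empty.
  after event 1 (t=2: DEC bar by 13): {bar=-13}
  after event 2 (t=3: DEC bar by 4): {bar=-17}
  after event 3 (t=5: SET foo = 39): {bar=-17, foo=39}
  after event 4 (t=13: INC foo by 6): {bar=-17, foo=45}
  after event 5 (t=23: DEC bar by 9): {bar=-26, foo=45}
  after event 6 (t=32: DEC foo by 5): {bar=-26, foo=40}
  after event 7 (t=37: DEC bar by 10): {bar=-36, foo=40}
  after event 8 (t=41: SET foo = 7): {bar=-36, foo=7}
  after event 9 (t=50: SET baz = -10): {bar=-36, baz=-10, foo=7}
  after event 10 (t=52: SET foo = 21): {bar=-36, baz=-10, foo=21}
  after event 11 (t=62: SET bar = -14): {bar=-14, baz=-10, foo=21}
  after event 12 (t=64: DEC bar by 4): {bar=-18, baz=-10, foo=21}

Answer: {bar=-18, baz=-10, foo=21}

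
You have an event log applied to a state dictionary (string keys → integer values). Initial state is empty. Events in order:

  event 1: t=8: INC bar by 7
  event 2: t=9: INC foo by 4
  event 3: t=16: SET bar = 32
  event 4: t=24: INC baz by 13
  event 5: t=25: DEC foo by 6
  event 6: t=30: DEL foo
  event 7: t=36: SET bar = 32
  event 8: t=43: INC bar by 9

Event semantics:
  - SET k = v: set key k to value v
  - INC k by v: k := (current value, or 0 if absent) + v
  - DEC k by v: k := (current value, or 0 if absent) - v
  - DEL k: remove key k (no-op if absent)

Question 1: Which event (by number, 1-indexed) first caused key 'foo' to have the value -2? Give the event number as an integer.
Looking for first event where foo becomes -2:
  event 2: foo = 4
  event 3: foo = 4
  event 4: foo = 4
  event 5: foo 4 -> -2  <-- first match

Answer: 5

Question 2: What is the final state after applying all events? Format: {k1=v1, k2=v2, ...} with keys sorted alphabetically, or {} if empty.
Answer: {bar=41, baz=13}

Derivation:
  after event 1 (t=8: INC bar by 7): {bar=7}
  after event 2 (t=9: INC foo by 4): {bar=7, foo=4}
  after event 3 (t=16: SET bar = 32): {bar=32, foo=4}
  after event 4 (t=24: INC baz by 13): {bar=32, baz=13, foo=4}
  after event 5 (t=25: DEC foo by 6): {bar=32, baz=13, foo=-2}
  after event 6 (t=30: DEL foo): {bar=32, baz=13}
  after event 7 (t=36: SET bar = 32): {bar=32, baz=13}
  after event 8 (t=43: INC bar by 9): {bar=41, baz=13}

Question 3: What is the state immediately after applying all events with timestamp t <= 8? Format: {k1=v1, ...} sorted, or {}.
Answer: {bar=7}

Derivation:
Apply events with t <= 8 (1 events):
  after event 1 (t=8: INC bar by 7): {bar=7}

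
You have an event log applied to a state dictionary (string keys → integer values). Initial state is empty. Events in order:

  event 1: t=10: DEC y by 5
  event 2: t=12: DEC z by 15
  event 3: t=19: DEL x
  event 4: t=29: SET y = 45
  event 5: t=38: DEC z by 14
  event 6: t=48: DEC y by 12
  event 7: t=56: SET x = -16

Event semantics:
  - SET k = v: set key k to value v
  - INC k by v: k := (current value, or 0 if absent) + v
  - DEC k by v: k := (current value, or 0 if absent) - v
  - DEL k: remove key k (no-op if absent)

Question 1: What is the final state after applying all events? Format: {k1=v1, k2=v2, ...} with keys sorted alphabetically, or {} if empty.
  after event 1 (t=10: DEC y by 5): {y=-5}
  after event 2 (t=12: DEC z by 15): {y=-5, z=-15}
  after event 3 (t=19: DEL x): {y=-5, z=-15}
  after event 4 (t=29: SET y = 45): {y=45, z=-15}
  after event 5 (t=38: DEC z by 14): {y=45, z=-29}
  after event 6 (t=48: DEC y by 12): {y=33, z=-29}
  after event 7 (t=56: SET x = -16): {x=-16, y=33, z=-29}

Answer: {x=-16, y=33, z=-29}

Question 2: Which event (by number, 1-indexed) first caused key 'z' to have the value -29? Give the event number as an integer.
Looking for first event where z becomes -29:
  event 2: z = -15
  event 3: z = -15
  event 4: z = -15
  event 5: z -15 -> -29  <-- first match

Answer: 5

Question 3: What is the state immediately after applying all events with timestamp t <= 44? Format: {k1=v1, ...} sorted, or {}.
Answer: {y=45, z=-29}

Derivation:
Apply events with t <= 44 (5 events):
  after event 1 (t=10: DEC y by 5): {y=-5}
  after event 2 (t=12: DEC z by 15): {y=-5, z=-15}
  after event 3 (t=19: DEL x): {y=-5, z=-15}
  after event 4 (t=29: SET y = 45): {y=45, z=-15}
  after event 5 (t=38: DEC z by 14): {y=45, z=-29}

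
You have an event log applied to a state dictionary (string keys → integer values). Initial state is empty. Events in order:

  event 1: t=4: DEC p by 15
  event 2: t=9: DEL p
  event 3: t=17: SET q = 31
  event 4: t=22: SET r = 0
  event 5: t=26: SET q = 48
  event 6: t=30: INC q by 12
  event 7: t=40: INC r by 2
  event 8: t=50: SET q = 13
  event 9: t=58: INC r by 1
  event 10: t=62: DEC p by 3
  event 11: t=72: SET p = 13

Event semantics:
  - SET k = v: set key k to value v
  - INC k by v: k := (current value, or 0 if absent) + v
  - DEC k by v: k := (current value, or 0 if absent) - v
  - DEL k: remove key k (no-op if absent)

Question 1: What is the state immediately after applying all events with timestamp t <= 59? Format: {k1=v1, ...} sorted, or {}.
Answer: {q=13, r=3}

Derivation:
Apply events with t <= 59 (9 events):
  after event 1 (t=4: DEC p by 15): {p=-15}
  after event 2 (t=9: DEL p): {}
  after event 3 (t=17: SET q = 31): {q=31}
  after event 4 (t=22: SET r = 0): {q=31, r=0}
  after event 5 (t=26: SET q = 48): {q=48, r=0}
  after event 6 (t=30: INC q by 12): {q=60, r=0}
  after event 7 (t=40: INC r by 2): {q=60, r=2}
  after event 8 (t=50: SET q = 13): {q=13, r=2}
  after event 9 (t=58: INC r by 1): {q=13, r=3}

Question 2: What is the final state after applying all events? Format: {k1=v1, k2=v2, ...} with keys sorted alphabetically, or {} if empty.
  after event 1 (t=4: DEC p by 15): {p=-15}
  after event 2 (t=9: DEL p): {}
  after event 3 (t=17: SET q = 31): {q=31}
  after event 4 (t=22: SET r = 0): {q=31, r=0}
  after event 5 (t=26: SET q = 48): {q=48, r=0}
  after event 6 (t=30: INC q by 12): {q=60, r=0}
  after event 7 (t=40: INC r by 2): {q=60, r=2}
  after event 8 (t=50: SET q = 13): {q=13, r=2}
  after event 9 (t=58: INC r by 1): {q=13, r=3}
  after event 10 (t=62: DEC p by 3): {p=-3, q=13, r=3}
  after event 11 (t=72: SET p = 13): {p=13, q=13, r=3}

Answer: {p=13, q=13, r=3}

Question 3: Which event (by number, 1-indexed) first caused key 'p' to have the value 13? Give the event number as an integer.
Looking for first event where p becomes 13:
  event 1: p = -15
  event 2: p = (absent)
  event 10: p = -3
  event 11: p -3 -> 13  <-- first match

Answer: 11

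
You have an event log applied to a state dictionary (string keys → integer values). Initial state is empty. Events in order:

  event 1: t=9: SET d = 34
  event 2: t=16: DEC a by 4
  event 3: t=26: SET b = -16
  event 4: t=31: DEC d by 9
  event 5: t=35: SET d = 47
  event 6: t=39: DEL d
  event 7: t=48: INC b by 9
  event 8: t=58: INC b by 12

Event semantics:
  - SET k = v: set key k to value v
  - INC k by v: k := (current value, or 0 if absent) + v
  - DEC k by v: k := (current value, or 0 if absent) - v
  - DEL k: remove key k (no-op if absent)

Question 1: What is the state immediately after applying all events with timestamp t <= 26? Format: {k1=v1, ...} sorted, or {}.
Answer: {a=-4, b=-16, d=34}

Derivation:
Apply events with t <= 26 (3 events):
  after event 1 (t=9: SET d = 34): {d=34}
  after event 2 (t=16: DEC a by 4): {a=-4, d=34}
  after event 3 (t=26: SET b = -16): {a=-4, b=-16, d=34}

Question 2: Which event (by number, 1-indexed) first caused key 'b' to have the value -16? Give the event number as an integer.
Looking for first event where b becomes -16:
  event 3: b (absent) -> -16  <-- first match

Answer: 3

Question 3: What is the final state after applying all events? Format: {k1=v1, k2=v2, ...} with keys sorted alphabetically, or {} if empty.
  after event 1 (t=9: SET d = 34): {d=34}
  after event 2 (t=16: DEC a by 4): {a=-4, d=34}
  after event 3 (t=26: SET b = -16): {a=-4, b=-16, d=34}
  after event 4 (t=31: DEC d by 9): {a=-4, b=-16, d=25}
  after event 5 (t=35: SET d = 47): {a=-4, b=-16, d=47}
  after event 6 (t=39: DEL d): {a=-4, b=-16}
  after event 7 (t=48: INC b by 9): {a=-4, b=-7}
  after event 8 (t=58: INC b by 12): {a=-4, b=5}

Answer: {a=-4, b=5}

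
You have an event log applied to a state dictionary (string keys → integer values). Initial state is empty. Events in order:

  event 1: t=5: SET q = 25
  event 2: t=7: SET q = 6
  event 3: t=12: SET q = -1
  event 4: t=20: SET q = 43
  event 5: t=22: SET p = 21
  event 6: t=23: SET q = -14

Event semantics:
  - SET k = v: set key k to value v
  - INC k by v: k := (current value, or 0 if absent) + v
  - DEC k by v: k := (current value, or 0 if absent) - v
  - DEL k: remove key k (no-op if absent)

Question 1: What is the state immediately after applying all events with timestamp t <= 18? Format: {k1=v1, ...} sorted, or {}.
Answer: {q=-1}

Derivation:
Apply events with t <= 18 (3 events):
  after event 1 (t=5: SET q = 25): {q=25}
  after event 2 (t=7: SET q = 6): {q=6}
  after event 3 (t=12: SET q = -1): {q=-1}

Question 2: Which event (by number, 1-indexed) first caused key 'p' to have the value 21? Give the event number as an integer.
Answer: 5

Derivation:
Looking for first event where p becomes 21:
  event 5: p (absent) -> 21  <-- first match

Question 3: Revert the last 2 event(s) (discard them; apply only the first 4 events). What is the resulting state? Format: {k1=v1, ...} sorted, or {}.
Answer: {q=43}

Derivation:
Keep first 4 events (discard last 2):
  after event 1 (t=5: SET q = 25): {q=25}
  after event 2 (t=7: SET q = 6): {q=6}
  after event 3 (t=12: SET q = -1): {q=-1}
  after event 4 (t=20: SET q = 43): {q=43}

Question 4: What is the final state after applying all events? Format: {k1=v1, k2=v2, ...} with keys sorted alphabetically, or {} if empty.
  after event 1 (t=5: SET q = 25): {q=25}
  after event 2 (t=7: SET q = 6): {q=6}
  after event 3 (t=12: SET q = -1): {q=-1}
  after event 4 (t=20: SET q = 43): {q=43}
  after event 5 (t=22: SET p = 21): {p=21, q=43}
  after event 6 (t=23: SET q = -14): {p=21, q=-14}

Answer: {p=21, q=-14}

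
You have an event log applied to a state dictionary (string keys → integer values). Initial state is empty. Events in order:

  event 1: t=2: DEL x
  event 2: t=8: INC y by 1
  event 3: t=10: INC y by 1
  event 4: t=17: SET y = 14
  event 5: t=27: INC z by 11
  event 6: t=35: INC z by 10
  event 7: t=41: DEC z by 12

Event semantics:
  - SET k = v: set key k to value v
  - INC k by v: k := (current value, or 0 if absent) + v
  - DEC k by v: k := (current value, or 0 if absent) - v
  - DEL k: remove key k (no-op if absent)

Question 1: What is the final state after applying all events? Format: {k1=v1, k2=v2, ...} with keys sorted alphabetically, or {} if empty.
  after event 1 (t=2: DEL x): {}
  after event 2 (t=8: INC y by 1): {y=1}
  after event 3 (t=10: INC y by 1): {y=2}
  after event 4 (t=17: SET y = 14): {y=14}
  after event 5 (t=27: INC z by 11): {y=14, z=11}
  after event 6 (t=35: INC z by 10): {y=14, z=21}
  after event 7 (t=41: DEC z by 12): {y=14, z=9}

Answer: {y=14, z=9}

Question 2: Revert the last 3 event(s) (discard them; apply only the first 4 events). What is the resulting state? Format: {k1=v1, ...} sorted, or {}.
Keep first 4 events (discard last 3):
  after event 1 (t=2: DEL x): {}
  after event 2 (t=8: INC y by 1): {y=1}
  after event 3 (t=10: INC y by 1): {y=2}
  after event 4 (t=17: SET y = 14): {y=14}

Answer: {y=14}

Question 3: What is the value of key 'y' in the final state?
Track key 'y' through all 7 events:
  event 1 (t=2: DEL x): y unchanged
  event 2 (t=8: INC y by 1): y (absent) -> 1
  event 3 (t=10: INC y by 1): y 1 -> 2
  event 4 (t=17: SET y = 14): y 2 -> 14
  event 5 (t=27: INC z by 11): y unchanged
  event 6 (t=35: INC z by 10): y unchanged
  event 7 (t=41: DEC z by 12): y unchanged
Final: y = 14

Answer: 14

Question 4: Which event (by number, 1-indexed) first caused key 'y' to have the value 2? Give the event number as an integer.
Answer: 3

Derivation:
Looking for first event where y becomes 2:
  event 2: y = 1
  event 3: y 1 -> 2  <-- first match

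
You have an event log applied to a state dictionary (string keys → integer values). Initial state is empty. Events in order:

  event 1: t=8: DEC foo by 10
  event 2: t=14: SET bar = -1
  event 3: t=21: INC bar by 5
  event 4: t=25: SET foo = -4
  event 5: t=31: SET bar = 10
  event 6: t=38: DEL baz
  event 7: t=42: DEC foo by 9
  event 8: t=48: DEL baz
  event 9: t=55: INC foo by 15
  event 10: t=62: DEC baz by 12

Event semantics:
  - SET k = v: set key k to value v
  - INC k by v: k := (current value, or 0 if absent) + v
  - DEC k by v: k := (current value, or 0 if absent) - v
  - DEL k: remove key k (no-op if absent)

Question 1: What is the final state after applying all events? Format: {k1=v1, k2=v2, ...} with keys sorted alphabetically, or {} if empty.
Answer: {bar=10, baz=-12, foo=2}

Derivation:
  after event 1 (t=8: DEC foo by 10): {foo=-10}
  after event 2 (t=14: SET bar = -1): {bar=-1, foo=-10}
  after event 3 (t=21: INC bar by 5): {bar=4, foo=-10}
  after event 4 (t=25: SET foo = -4): {bar=4, foo=-4}
  after event 5 (t=31: SET bar = 10): {bar=10, foo=-4}
  after event 6 (t=38: DEL baz): {bar=10, foo=-4}
  after event 7 (t=42: DEC foo by 9): {bar=10, foo=-13}
  after event 8 (t=48: DEL baz): {bar=10, foo=-13}
  after event 9 (t=55: INC foo by 15): {bar=10, foo=2}
  after event 10 (t=62: DEC baz by 12): {bar=10, baz=-12, foo=2}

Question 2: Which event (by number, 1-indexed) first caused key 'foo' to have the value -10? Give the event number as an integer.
Looking for first event where foo becomes -10:
  event 1: foo (absent) -> -10  <-- first match

Answer: 1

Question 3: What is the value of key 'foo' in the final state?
Track key 'foo' through all 10 events:
  event 1 (t=8: DEC foo by 10): foo (absent) -> -10
  event 2 (t=14: SET bar = -1): foo unchanged
  event 3 (t=21: INC bar by 5): foo unchanged
  event 4 (t=25: SET foo = -4): foo -10 -> -4
  event 5 (t=31: SET bar = 10): foo unchanged
  event 6 (t=38: DEL baz): foo unchanged
  event 7 (t=42: DEC foo by 9): foo -4 -> -13
  event 8 (t=48: DEL baz): foo unchanged
  event 9 (t=55: INC foo by 15): foo -13 -> 2
  event 10 (t=62: DEC baz by 12): foo unchanged
Final: foo = 2

Answer: 2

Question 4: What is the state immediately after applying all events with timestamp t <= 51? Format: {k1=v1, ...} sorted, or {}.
Apply events with t <= 51 (8 events):
  after event 1 (t=8: DEC foo by 10): {foo=-10}
  after event 2 (t=14: SET bar = -1): {bar=-1, foo=-10}
  after event 3 (t=21: INC bar by 5): {bar=4, foo=-10}
  after event 4 (t=25: SET foo = -4): {bar=4, foo=-4}
  after event 5 (t=31: SET bar = 10): {bar=10, foo=-4}
  after event 6 (t=38: DEL baz): {bar=10, foo=-4}
  after event 7 (t=42: DEC foo by 9): {bar=10, foo=-13}
  after event 8 (t=48: DEL baz): {bar=10, foo=-13}

Answer: {bar=10, foo=-13}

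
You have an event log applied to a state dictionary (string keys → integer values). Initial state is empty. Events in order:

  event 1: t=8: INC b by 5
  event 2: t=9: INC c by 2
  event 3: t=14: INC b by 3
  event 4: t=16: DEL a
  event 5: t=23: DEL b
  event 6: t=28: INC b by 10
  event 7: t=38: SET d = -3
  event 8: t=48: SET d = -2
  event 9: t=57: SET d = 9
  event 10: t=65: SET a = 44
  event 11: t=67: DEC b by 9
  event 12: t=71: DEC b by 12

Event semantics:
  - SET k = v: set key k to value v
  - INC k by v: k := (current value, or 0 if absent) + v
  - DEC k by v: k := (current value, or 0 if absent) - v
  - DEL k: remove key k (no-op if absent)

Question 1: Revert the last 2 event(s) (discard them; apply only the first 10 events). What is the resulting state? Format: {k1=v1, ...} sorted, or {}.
Keep first 10 events (discard last 2):
  after event 1 (t=8: INC b by 5): {b=5}
  after event 2 (t=9: INC c by 2): {b=5, c=2}
  after event 3 (t=14: INC b by 3): {b=8, c=2}
  after event 4 (t=16: DEL a): {b=8, c=2}
  after event 5 (t=23: DEL b): {c=2}
  after event 6 (t=28: INC b by 10): {b=10, c=2}
  after event 7 (t=38: SET d = -3): {b=10, c=2, d=-3}
  after event 8 (t=48: SET d = -2): {b=10, c=2, d=-2}
  after event 9 (t=57: SET d = 9): {b=10, c=2, d=9}
  after event 10 (t=65: SET a = 44): {a=44, b=10, c=2, d=9}

Answer: {a=44, b=10, c=2, d=9}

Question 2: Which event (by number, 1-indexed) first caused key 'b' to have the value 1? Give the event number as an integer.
Looking for first event where b becomes 1:
  event 1: b = 5
  event 2: b = 5
  event 3: b = 8
  event 4: b = 8
  event 5: b = (absent)
  event 6: b = 10
  event 7: b = 10
  event 8: b = 10
  event 9: b = 10
  event 10: b = 10
  event 11: b 10 -> 1  <-- first match

Answer: 11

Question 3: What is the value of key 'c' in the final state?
Answer: 2

Derivation:
Track key 'c' through all 12 events:
  event 1 (t=8: INC b by 5): c unchanged
  event 2 (t=9: INC c by 2): c (absent) -> 2
  event 3 (t=14: INC b by 3): c unchanged
  event 4 (t=16: DEL a): c unchanged
  event 5 (t=23: DEL b): c unchanged
  event 6 (t=28: INC b by 10): c unchanged
  event 7 (t=38: SET d = -3): c unchanged
  event 8 (t=48: SET d = -2): c unchanged
  event 9 (t=57: SET d = 9): c unchanged
  event 10 (t=65: SET a = 44): c unchanged
  event 11 (t=67: DEC b by 9): c unchanged
  event 12 (t=71: DEC b by 12): c unchanged
Final: c = 2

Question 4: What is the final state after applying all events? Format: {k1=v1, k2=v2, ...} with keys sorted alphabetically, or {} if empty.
  after event 1 (t=8: INC b by 5): {b=5}
  after event 2 (t=9: INC c by 2): {b=5, c=2}
  after event 3 (t=14: INC b by 3): {b=8, c=2}
  after event 4 (t=16: DEL a): {b=8, c=2}
  after event 5 (t=23: DEL b): {c=2}
  after event 6 (t=28: INC b by 10): {b=10, c=2}
  after event 7 (t=38: SET d = -3): {b=10, c=2, d=-3}
  after event 8 (t=48: SET d = -2): {b=10, c=2, d=-2}
  after event 9 (t=57: SET d = 9): {b=10, c=2, d=9}
  after event 10 (t=65: SET a = 44): {a=44, b=10, c=2, d=9}
  after event 11 (t=67: DEC b by 9): {a=44, b=1, c=2, d=9}
  after event 12 (t=71: DEC b by 12): {a=44, b=-11, c=2, d=9}

Answer: {a=44, b=-11, c=2, d=9}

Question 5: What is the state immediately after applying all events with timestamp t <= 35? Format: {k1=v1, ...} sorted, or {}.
Apply events with t <= 35 (6 events):
  after event 1 (t=8: INC b by 5): {b=5}
  after event 2 (t=9: INC c by 2): {b=5, c=2}
  after event 3 (t=14: INC b by 3): {b=8, c=2}
  after event 4 (t=16: DEL a): {b=8, c=2}
  after event 5 (t=23: DEL b): {c=2}
  after event 6 (t=28: INC b by 10): {b=10, c=2}

Answer: {b=10, c=2}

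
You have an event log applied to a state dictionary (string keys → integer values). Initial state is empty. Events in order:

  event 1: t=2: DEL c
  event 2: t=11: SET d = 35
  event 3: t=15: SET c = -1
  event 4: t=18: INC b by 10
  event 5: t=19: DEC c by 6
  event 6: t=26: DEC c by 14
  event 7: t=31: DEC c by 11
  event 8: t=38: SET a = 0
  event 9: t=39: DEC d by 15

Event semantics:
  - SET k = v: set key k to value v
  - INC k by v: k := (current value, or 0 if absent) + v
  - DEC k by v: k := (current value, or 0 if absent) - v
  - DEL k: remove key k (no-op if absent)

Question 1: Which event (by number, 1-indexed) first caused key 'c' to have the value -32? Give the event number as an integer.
Answer: 7

Derivation:
Looking for first event where c becomes -32:
  event 3: c = -1
  event 4: c = -1
  event 5: c = -7
  event 6: c = -21
  event 7: c -21 -> -32  <-- first match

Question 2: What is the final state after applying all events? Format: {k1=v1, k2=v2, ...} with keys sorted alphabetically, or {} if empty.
Answer: {a=0, b=10, c=-32, d=20}

Derivation:
  after event 1 (t=2: DEL c): {}
  after event 2 (t=11: SET d = 35): {d=35}
  after event 3 (t=15: SET c = -1): {c=-1, d=35}
  after event 4 (t=18: INC b by 10): {b=10, c=-1, d=35}
  after event 5 (t=19: DEC c by 6): {b=10, c=-7, d=35}
  after event 6 (t=26: DEC c by 14): {b=10, c=-21, d=35}
  after event 7 (t=31: DEC c by 11): {b=10, c=-32, d=35}
  after event 8 (t=38: SET a = 0): {a=0, b=10, c=-32, d=35}
  after event 9 (t=39: DEC d by 15): {a=0, b=10, c=-32, d=20}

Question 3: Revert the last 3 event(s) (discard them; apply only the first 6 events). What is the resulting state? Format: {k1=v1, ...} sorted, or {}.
Keep first 6 events (discard last 3):
  after event 1 (t=2: DEL c): {}
  after event 2 (t=11: SET d = 35): {d=35}
  after event 3 (t=15: SET c = -1): {c=-1, d=35}
  after event 4 (t=18: INC b by 10): {b=10, c=-1, d=35}
  after event 5 (t=19: DEC c by 6): {b=10, c=-7, d=35}
  after event 6 (t=26: DEC c by 14): {b=10, c=-21, d=35}

Answer: {b=10, c=-21, d=35}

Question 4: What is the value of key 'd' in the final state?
Answer: 20

Derivation:
Track key 'd' through all 9 events:
  event 1 (t=2: DEL c): d unchanged
  event 2 (t=11: SET d = 35): d (absent) -> 35
  event 3 (t=15: SET c = -1): d unchanged
  event 4 (t=18: INC b by 10): d unchanged
  event 5 (t=19: DEC c by 6): d unchanged
  event 6 (t=26: DEC c by 14): d unchanged
  event 7 (t=31: DEC c by 11): d unchanged
  event 8 (t=38: SET a = 0): d unchanged
  event 9 (t=39: DEC d by 15): d 35 -> 20
Final: d = 20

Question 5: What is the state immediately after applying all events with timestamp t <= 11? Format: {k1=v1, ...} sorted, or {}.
Answer: {d=35}

Derivation:
Apply events with t <= 11 (2 events):
  after event 1 (t=2: DEL c): {}
  after event 2 (t=11: SET d = 35): {d=35}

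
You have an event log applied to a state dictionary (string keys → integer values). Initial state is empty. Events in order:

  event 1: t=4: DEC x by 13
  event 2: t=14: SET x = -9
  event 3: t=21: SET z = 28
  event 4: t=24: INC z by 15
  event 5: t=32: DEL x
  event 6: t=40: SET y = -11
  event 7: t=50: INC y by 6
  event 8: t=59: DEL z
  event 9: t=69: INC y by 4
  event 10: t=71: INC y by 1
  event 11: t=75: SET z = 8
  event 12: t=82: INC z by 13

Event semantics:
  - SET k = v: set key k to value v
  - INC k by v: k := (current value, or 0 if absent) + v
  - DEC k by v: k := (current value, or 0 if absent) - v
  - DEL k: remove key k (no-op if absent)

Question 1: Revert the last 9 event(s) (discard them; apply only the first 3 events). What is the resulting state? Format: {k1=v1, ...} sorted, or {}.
Answer: {x=-9, z=28}

Derivation:
Keep first 3 events (discard last 9):
  after event 1 (t=4: DEC x by 13): {x=-13}
  after event 2 (t=14: SET x = -9): {x=-9}
  after event 3 (t=21: SET z = 28): {x=-9, z=28}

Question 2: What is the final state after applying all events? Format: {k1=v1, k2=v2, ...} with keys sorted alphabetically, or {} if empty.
  after event 1 (t=4: DEC x by 13): {x=-13}
  after event 2 (t=14: SET x = -9): {x=-9}
  after event 3 (t=21: SET z = 28): {x=-9, z=28}
  after event 4 (t=24: INC z by 15): {x=-9, z=43}
  after event 5 (t=32: DEL x): {z=43}
  after event 6 (t=40: SET y = -11): {y=-11, z=43}
  after event 7 (t=50: INC y by 6): {y=-5, z=43}
  after event 8 (t=59: DEL z): {y=-5}
  after event 9 (t=69: INC y by 4): {y=-1}
  after event 10 (t=71: INC y by 1): {y=0}
  after event 11 (t=75: SET z = 8): {y=0, z=8}
  after event 12 (t=82: INC z by 13): {y=0, z=21}

Answer: {y=0, z=21}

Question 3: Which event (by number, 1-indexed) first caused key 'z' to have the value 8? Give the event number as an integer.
Looking for first event where z becomes 8:
  event 3: z = 28
  event 4: z = 43
  event 5: z = 43
  event 6: z = 43
  event 7: z = 43
  event 8: z = (absent)
  event 11: z (absent) -> 8  <-- first match

Answer: 11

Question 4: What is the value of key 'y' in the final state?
Track key 'y' through all 12 events:
  event 1 (t=4: DEC x by 13): y unchanged
  event 2 (t=14: SET x = -9): y unchanged
  event 3 (t=21: SET z = 28): y unchanged
  event 4 (t=24: INC z by 15): y unchanged
  event 5 (t=32: DEL x): y unchanged
  event 6 (t=40: SET y = -11): y (absent) -> -11
  event 7 (t=50: INC y by 6): y -11 -> -5
  event 8 (t=59: DEL z): y unchanged
  event 9 (t=69: INC y by 4): y -5 -> -1
  event 10 (t=71: INC y by 1): y -1 -> 0
  event 11 (t=75: SET z = 8): y unchanged
  event 12 (t=82: INC z by 13): y unchanged
Final: y = 0

Answer: 0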